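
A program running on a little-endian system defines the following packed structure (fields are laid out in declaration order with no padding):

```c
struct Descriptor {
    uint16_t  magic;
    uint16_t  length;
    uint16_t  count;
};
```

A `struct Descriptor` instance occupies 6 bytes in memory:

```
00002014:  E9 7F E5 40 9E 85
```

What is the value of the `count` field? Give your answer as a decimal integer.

34206

`count` follows `magic` (2 B), `length` (2 B), so it starts at offset 2 + 2 = 4 and occupies 2 bytes.
Bytes at offsets 4..5: 9E 85.
Little-endian: lowest address holds the least-significant byte.
Reassemble most-significant byte first: 85 9E → 0x859E.
0x859E = 34206.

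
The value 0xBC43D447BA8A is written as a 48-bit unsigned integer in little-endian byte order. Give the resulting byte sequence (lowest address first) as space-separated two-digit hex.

8A BA 47 D4 43 BC

Split into bytes (most-significant first): BC 43 D4 47 BA 8A.
Little-endian stores the least-significant byte at the lowest address.
So at ascending addresses the bytes are 8A BA 47 D4 43 BC.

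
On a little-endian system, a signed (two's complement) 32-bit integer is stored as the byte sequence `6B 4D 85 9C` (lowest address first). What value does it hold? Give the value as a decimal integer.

-1668985493

In little-endian order the low byte comes first in memory.
Reassemble most-significant byte first: 9C 85 4D 6B → 0x9C854D6B.
Top bit is set, so as a signed 32-bit value this is 0x9C854D6B − 2^32 = -1668985493.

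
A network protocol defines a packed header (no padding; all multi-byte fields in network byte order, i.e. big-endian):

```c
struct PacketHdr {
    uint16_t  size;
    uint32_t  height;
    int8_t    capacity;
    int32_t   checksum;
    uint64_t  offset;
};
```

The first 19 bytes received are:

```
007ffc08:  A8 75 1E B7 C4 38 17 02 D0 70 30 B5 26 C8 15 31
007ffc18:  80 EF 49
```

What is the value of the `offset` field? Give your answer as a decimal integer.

`offset` follows `size` (2 B), `height` (4 B), `capacity` (1 B), `checksum` (4 B), so it starts at offset 2 + 4 + 1 + 4 = 11 and occupies 8 bytes.
Bytes at offsets 11..18: B5 26 C8 15 31 80 EF 49.
Big-endian: lowest address holds the most-significant byte.
The bytes are already most-significant first: 0xB526C8153180EF49.
0xB526C8153180EF49 = 13053340563330363209.

13053340563330363209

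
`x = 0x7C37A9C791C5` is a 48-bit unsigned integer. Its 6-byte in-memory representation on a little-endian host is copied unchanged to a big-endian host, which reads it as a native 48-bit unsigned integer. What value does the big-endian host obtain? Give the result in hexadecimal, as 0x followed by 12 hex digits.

Stored little-endian, the bytes at ascending addresses are C5 91 C7 A9 37 7C.
Read back as big-endian, the last byte is least significant, giving 0xC591C7A9377C.

0xC591C7A9377C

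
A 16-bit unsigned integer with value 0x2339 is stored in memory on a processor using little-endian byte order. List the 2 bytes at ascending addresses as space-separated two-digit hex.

Split into bytes (most-significant first): 23 39.
Little-endian: lowest address holds the least-significant byte.
So at ascending addresses the bytes are 39 23.

39 23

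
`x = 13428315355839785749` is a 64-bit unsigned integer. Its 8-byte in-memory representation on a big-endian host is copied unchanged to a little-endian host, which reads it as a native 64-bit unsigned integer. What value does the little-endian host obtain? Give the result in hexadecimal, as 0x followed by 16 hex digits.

13428315355839785749 in 64-bit hexadecimal is 0xBA5AF5AB7CC0EB15.
Stored big-endian, the bytes at ascending addresses are BA 5A F5 AB 7C C0 EB 15.
Read back as little-endian, the first byte is least significant, giving 0x15EBC07CABF55ABA.

0x15EBC07CABF55ABA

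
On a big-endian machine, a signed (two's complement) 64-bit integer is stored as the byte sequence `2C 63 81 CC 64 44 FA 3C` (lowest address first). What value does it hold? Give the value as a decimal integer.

3198542875218737724

Big-endian: lowest address holds the most-significant byte.
The bytes are already most-significant first: 0x2C6381CC6444FA3C.
0x2C6381CC6444FA3C = 3198542875218737724.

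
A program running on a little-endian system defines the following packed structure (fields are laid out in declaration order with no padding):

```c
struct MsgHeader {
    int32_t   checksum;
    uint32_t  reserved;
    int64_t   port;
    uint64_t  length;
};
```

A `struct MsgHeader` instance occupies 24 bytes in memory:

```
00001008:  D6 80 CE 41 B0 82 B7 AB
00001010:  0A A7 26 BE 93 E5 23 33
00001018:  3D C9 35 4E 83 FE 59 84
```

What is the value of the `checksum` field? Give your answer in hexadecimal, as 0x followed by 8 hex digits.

`checksum` is the first field, at byte offset 0, occupying 4 bytes.
Bytes at offsets 0..3: D6 80 CE 41.
In little-endian order the low byte comes first in memory.
Reassemble most-significant byte first: 41 CE 80 D6 → 0x41CE80D6.

0x41CE80D6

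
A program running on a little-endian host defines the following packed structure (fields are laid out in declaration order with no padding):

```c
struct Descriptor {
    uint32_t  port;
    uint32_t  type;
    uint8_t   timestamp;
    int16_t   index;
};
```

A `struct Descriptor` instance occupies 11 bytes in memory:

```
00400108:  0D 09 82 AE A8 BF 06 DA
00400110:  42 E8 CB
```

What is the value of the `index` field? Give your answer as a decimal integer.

`index` follows `port` (4 B), `type` (4 B), `timestamp` (1 B), so it starts at offset 4 + 4 + 1 = 9 and occupies 2 bytes.
Bytes at offsets 9..10: E8 CB.
In little-endian order the low byte comes first in memory.
Reassemble most-significant byte first: CB E8 → 0xCBE8.
Top bit is set, so as a signed 16-bit value this is 0xCBE8 − 2^16 = -13336.

-13336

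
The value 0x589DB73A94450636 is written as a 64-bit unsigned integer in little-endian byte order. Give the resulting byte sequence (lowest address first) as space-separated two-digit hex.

Split into bytes (most-significant first): 58 9D B7 3A 94 45 06 36.
Little-endian: lowest address holds the least-significant byte.
So at ascending addresses the bytes are 36 06 45 94 3A B7 9D 58.

36 06 45 94 3A B7 9D 58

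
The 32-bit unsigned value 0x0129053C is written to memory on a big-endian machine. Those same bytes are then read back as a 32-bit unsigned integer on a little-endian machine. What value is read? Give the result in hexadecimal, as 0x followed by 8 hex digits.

Stored big-endian, the bytes at ascending addresses are 01 29 05 3C.
Read back as little-endian, the first byte is least significant, giving 0x3C052901.

0x3C052901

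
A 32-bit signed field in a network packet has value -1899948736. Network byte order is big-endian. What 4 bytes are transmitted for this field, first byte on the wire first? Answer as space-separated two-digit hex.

8E C1 15 40

Two's complement of -1899948736 in 32 bits: 1899948736 = 0x713EEAC0; invert → 0x8EC1153F; add 1 → 0x8EC11540.
Split into bytes (most-significant first): 8E C1 15 40.
Big-endian: lowest address holds the most-significant byte.
So the memory order matches the most-significant-first order: 8E C1 15 40.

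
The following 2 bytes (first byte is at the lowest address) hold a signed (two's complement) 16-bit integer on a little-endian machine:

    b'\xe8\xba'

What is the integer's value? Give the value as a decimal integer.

-17688

Little-endian: lowest address holds the least-significant byte.
Reassemble most-significant byte first: BA E8 → 0xBAE8.
Top bit is set, so as a signed 16-bit value this is 0xBAE8 − 2^16 = -17688.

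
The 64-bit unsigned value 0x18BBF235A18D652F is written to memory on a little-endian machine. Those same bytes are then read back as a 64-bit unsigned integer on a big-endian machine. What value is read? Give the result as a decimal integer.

3415291615964740376

Stored little-endian, the bytes at ascending addresses are 2F 65 8D A1 35 F2 BB 18.
Read back as big-endian, the last byte is least significant, giving 0x2F658DA135F2BB18.
0x2F658DA135F2BB18 = 3415291615964740376.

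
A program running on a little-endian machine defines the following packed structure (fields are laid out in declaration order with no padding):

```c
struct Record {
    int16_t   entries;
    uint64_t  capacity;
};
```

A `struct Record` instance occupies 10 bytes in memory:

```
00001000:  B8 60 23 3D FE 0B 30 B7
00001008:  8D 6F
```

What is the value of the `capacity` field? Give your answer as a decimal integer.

`capacity` follows `entries` (2 bytes), so it starts at byte offset 2 and occupies 8 bytes.
Bytes at offsets 2..9: 23 3D FE 0B 30 B7 8D 6F.
Little-endian stores the least-significant byte at the lowest address.
Reassemble most-significant byte first: 6F 8D B7 30 0B FE 3D 23 → 0x6F8DB7300BFE3D23.
0x6F8DB7300BFE3D23 = 8038282326913727779.

8038282326913727779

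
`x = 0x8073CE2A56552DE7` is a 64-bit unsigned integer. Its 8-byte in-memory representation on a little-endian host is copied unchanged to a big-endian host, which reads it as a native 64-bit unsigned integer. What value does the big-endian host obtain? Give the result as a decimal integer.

Stored little-endian, the bytes at ascending addresses are E7 2D 55 56 2A CE 73 80.
Read back as big-endian, the last byte is least significant, giving 0xE72D55562ACE7380.
0xE72D55562ACE7380 = 16658064425287054208.

16658064425287054208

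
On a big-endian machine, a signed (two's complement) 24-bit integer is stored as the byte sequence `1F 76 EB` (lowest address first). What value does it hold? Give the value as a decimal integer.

2062059

Big-endian stores the most-significant byte at the lowest address.
The bytes are already most-significant first: 0x1F76EB.
0x1F76EB = 2062059.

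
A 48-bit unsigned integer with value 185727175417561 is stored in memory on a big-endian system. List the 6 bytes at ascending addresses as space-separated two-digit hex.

A8 EA FA 50 DE D9

185727175417561 in hexadecimal, padded to 48 bits, is 0xA8EAFA50DED9.
Split into bytes (most-significant first): A8 EA FA 50 DE D9.
Big-endian: lowest address holds the most-significant byte.
So the memory order matches the most-significant-first order: A8 EA FA 50 DE D9.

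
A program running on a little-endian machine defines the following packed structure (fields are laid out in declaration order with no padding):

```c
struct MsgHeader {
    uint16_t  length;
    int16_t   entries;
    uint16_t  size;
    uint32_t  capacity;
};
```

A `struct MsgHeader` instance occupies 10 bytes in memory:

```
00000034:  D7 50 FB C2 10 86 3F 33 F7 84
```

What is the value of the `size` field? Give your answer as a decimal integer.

34320

`size` follows `length` (2 B), `entries` (2 B), so it starts at offset 2 + 2 = 4 and occupies 2 bytes.
Bytes at offsets 4..5: 10 86.
Little-endian: lowest address holds the least-significant byte.
Reassemble most-significant byte first: 86 10 → 0x8610.
0x8610 = 34320.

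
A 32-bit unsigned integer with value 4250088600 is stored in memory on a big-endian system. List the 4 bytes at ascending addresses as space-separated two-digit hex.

FD 53 34 98

4250088600 in hexadecimal, padded to 32 bits, is 0xFD533498.
Split into bytes (most-significant first): FD 53 34 98.
Big-endian: lowest address holds the most-significant byte.
So the memory order matches the most-significant-first order: FD 53 34 98.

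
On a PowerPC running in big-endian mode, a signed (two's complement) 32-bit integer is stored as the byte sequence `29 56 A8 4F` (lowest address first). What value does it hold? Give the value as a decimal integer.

693545039

Big-endian: lowest address holds the most-significant byte.
The bytes are already most-significant first: 0x2956A84F.
0x2956A84F = 693545039.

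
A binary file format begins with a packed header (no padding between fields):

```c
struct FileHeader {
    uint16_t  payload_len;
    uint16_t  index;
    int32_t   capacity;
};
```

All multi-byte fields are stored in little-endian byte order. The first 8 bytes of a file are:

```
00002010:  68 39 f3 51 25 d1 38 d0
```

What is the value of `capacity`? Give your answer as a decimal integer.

-801582811

`capacity` follows `payload_len` (2 B), `index` (2 B), so it starts at offset 2 + 2 = 4 and occupies 4 bytes.
Bytes at offsets 4..7: 25 D1 38 D0.
Little-endian: lowest address holds the least-significant byte.
Reassemble most-significant byte first: D0 38 D1 25 → 0xD038D125.
Top bit is set, so as a signed 32-bit value this is 0xD038D125 − 2^32 = -801582811.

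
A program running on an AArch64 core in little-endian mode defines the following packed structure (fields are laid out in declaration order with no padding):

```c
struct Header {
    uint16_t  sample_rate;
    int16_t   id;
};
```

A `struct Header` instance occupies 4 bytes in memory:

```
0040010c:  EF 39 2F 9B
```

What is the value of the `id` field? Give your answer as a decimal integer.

-25809

`id` follows `sample_rate` (2 bytes), so it starts at byte offset 2 and occupies 2 bytes.
Bytes at offsets 2..3: 2F 9B.
In little-endian order the low byte comes first in memory.
Reassemble most-significant byte first: 9B 2F → 0x9B2F.
Top bit is set, so as a signed 16-bit value this is 0x9B2F − 2^16 = -25809.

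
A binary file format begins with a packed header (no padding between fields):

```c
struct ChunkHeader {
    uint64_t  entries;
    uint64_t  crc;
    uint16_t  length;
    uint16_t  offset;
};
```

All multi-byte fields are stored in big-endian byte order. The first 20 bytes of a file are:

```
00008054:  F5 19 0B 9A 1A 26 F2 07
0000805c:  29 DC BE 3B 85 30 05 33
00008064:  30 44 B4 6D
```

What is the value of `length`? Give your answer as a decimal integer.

12356

`length` follows `entries` (8 B), `crc` (8 B), so it starts at offset 8 + 8 = 16 and occupies 2 bytes.
Bytes at offsets 16..17: 30 44.
Big-endian: lowest address holds the most-significant byte.
The bytes are already most-significant first: 0x3044.
0x3044 = 12356.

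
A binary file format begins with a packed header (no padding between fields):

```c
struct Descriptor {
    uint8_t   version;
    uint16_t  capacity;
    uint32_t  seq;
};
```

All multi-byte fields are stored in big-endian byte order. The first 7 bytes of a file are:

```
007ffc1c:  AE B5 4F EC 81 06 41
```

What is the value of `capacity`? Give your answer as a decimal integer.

46415

`capacity` follows `version` (1 byte), so it starts at byte offset 1 and occupies 2 bytes.
Bytes at offsets 1..2: B5 4F.
Big-endian: lowest address holds the most-significant byte.
The bytes are already most-significant first: 0xB54F.
0xB54F = 46415.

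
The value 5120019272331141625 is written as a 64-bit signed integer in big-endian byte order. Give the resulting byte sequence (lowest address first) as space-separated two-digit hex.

5120019272331141625 in hexadecimal, padded to 64 bits, is 0x470DF666B273A1F9.
Split into bytes (most-significant first): 47 0D F6 66 B2 73 A1 F9.
In big-endian order the high byte comes first in memory.
So the memory order matches the most-significant-first order: 47 0D F6 66 B2 73 A1 F9.

47 0D F6 66 B2 73 A1 F9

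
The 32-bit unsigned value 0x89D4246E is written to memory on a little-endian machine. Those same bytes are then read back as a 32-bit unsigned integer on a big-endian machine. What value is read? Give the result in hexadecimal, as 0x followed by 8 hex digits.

Stored little-endian, the bytes at ascending addresses are 6E 24 D4 89.
Read back as big-endian, the last byte is least significant, giving 0x6E24D489.

0x6E24D489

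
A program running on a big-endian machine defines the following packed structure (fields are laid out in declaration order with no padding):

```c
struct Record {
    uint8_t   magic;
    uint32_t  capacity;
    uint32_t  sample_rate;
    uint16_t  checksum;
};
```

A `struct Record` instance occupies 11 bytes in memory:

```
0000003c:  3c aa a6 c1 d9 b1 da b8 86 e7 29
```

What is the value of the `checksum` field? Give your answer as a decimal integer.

`checksum` follows `magic` (1 B), `capacity` (4 B), `sample_rate` (4 B), so it starts at offset 1 + 4 + 4 = 9 and occupies 2 bytes.
Bytes at offsets 9..10: E7 29.
Big-endian: lowest address holds the most-significant byte.
The bytes are already most-significant first: 0xE729.
0xE729 = 59177.

59177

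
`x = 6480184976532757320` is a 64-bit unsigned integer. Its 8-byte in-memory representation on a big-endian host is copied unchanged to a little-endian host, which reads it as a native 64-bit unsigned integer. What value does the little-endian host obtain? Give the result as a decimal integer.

5249805277867142745

6480184976532757320 in 64-bit hexadecimal is 0x59EE3DE7150EDB48.
Stored big-endian, the bytes at ascending addresses are 59 EE 3D E7 15 0E DB 48.
Read back as little-endian, the first byte is least significant, giving 0x48DB0E15E73DEE59.
0x48DB0E15E73DEE59 = 5249805277867142745.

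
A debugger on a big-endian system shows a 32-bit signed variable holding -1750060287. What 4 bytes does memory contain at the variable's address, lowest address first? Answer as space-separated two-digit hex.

Two's complement of -1750060287 in 32 bits: 1750060287 = 0x684FCCFF; invert → 0x97B03300; add 1 → 0x97B03301.
Split into bytes (most-significant first): 97 B0 33 01.
Big-endian: lowest address holds the most-significant byte.
So the memory order matches the most-significant-first order: 97 B0 33 01.

97 B0 33 01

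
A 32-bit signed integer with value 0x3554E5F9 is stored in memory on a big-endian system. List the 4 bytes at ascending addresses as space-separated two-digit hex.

Split into bytes (most-significant first): 35 54 E5 F9.
Big-endian stores the most-significant byte at the lowest address.
So the memory order matches the most-significant-first order: 35 54 E5 F9.

35 54 E5 F9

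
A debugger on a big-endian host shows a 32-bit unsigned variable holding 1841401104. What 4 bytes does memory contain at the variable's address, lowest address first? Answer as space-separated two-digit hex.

6D C1 8D 10

1841401104 in hexadecimal, padded to 32 bits, is 0x6DC18D10.
Split into bytes (most-significant first): 6D C1 8D 10.
Big-endian: lowest address holds the most-significant byte.
So the memory order matches the most-significant-first order: 6D C1 8D 10.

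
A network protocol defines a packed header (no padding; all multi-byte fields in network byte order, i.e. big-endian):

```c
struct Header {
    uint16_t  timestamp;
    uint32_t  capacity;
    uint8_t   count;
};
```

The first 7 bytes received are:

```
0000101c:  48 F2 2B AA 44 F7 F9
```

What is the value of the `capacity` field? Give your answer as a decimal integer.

732579063

`capacity` follows `timestamp` (2 bytes), so it starts at byte offset 2 and occupies 4 bytes.
Bytes at offsets 2..5: 2B AA 44 F7.
Big-endian: lowest address holds the most-significant byte.
The bytes are already most-significant first: 0x2BAA44F7.
0x2BAA44F7 = 732579063.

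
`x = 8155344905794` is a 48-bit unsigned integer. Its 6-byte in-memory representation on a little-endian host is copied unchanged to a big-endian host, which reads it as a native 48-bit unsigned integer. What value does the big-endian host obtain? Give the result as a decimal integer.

8155344905794 in 48-bit hexadecimal is 0x076AD06FA642.
Stored little-endian, the bytes at ascending addresses are 42 A6 6F D0 6A 07.
Read back as big-endian, the last byte is least significant, giving 0x42A66FD06A07.
0x42A66FD06A07 = 73282607933959.

73282607933959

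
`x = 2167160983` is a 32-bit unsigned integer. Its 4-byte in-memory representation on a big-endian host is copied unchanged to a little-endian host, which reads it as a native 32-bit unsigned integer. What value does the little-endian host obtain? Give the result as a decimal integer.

2167160983 in 32-bit hexadecimal is 0x812C4097.
Stored big-endian, the bytes at ascending addresses are 81 2C 40 97.
Read back as little-endian, the first byte is least significant, giving 0x97402C81.
0x97402C81 = 2537565313.

2537565313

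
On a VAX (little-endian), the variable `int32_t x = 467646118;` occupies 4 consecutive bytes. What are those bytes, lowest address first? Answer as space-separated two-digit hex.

467646118 in hexadecimal, padded to 32 bits, is 0x1BDFB6A6.
Split into bytes (most-significant first): 1B DF B6 A6.
Little-endian stores the least-significant byte at the lowest address.
So at ascending addresses the bytes are A6 B6 DF 1B.

A6 B6 DF 1B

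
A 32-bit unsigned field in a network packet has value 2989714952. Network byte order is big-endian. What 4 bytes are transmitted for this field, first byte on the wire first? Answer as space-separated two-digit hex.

2989714952 in hexadecimal, padded to 32 bits, is 0xB2336E08.
Split into bytes (most-significant first): B2 33 6E 08.
Big-endian stores the most-significant byte at the lowest address.
So the memory order matches the most-significant-first order: B2 33 6E 08.

B2 33 6E 08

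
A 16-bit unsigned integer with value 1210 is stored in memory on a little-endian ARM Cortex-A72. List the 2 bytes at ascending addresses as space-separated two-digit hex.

1210 in hexadecimal, padded to 16 bits, is 0x04BA.
Split into bytes (most-significant first): 04 BA.
In little-endian order the low byte comes first in memory.
So at ascending addresses the bytes are BA 04.

BA 04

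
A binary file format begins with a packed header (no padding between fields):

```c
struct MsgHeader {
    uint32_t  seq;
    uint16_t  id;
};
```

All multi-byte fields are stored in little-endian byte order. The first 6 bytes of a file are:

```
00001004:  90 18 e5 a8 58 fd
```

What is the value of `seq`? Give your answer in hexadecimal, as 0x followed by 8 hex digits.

0xA8E51890

`seq` is the first field, at byte offset 0, occupying 4 bytes.
Bytes at offsets 0..3: 90 18 E5 A8.
Little-endian: lowest address holds the least-significant byte.
Reassemble most-significant byte first: A8 E5 18 90 → 0xA8E51890.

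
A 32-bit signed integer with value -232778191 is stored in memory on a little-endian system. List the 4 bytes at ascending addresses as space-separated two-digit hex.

31 16 20 F2

Two's complement of -232778191 in 32 bits: 232778191 = 0x0DDFE9CF; invert → 0xF2201630; add 1 → 0xF2201631.
Split into bytes (most-significant first): F2 20 16 31.
Little-endian stores the least-significant byte at the lowest address.
So at ascending addresses the bytes are 31 16 20 F2.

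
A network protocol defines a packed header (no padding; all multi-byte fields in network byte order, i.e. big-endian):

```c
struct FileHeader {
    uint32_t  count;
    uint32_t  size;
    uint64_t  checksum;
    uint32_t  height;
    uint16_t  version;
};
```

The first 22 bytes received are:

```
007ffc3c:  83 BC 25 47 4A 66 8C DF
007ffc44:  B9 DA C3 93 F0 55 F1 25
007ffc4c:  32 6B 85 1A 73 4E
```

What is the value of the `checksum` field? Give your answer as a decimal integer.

13392231482099364133

`checksum` follows `count` (4 B), `size` (4 B), so it starts at offset 4 + 4 = 8 and occupies 8 bytes.
Bytes at offsets 8..15: B9 DA C3 93 F0 55 F1 25.
Big-endian: lowest address holds the most-significant byte.
The bytes are already most-significant first: 0xB9DAC393F055F125.
0xB9DAC393F055F125 = 13392231482099364133.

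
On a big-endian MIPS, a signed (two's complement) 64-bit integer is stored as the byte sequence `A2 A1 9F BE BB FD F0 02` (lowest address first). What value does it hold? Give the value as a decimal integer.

-6727920726768226302

In big-endian order the high byte comes first in memory.
The bytes are already most-significant first: 0xA2A19FBEBBFDF002.
Top bit is set, so as a signed 64-bit value this is 0xA2A19FBEBBFDF002 − 2^64 = -6727920726768226302.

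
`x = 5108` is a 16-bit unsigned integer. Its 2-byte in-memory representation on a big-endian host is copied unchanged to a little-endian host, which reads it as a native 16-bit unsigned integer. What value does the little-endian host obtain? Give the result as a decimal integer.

5108 in 16-bit hexadecimal is 0x13F4.
Stored big-endian, the bytes at ascending addresses are 13 F4.
Read back as little-endian, the first byte is least significant, giving 0xF413.
0xF413 = 62483.

62483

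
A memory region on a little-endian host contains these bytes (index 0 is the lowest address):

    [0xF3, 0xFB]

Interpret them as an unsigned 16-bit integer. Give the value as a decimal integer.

64499

Little-endian stores the least-significant byte at the lowest address.
Reassemble most-significant byte first: FB F3 → 0xFBF3.
0xFBF3 = 64499.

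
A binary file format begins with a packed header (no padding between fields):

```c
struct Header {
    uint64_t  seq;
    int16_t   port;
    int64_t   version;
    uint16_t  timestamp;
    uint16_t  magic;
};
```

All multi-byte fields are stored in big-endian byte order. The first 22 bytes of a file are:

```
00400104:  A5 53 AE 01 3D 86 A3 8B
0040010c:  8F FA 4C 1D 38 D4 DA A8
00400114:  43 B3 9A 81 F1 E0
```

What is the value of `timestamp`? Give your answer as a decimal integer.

39553

`timestamp` follows `seq` (8 B), `port` (2 B), `version` (8 B), so it starts at offset 8 + 2 + 8 = 18 and occupies 2 bytes.
Bytes at offsets 18..19: 9A 81.
Big-endian stores the most-significant byte at the lowest address.
The bytes are already most-significant first: 0x9A81.
0x9A81 = 39553.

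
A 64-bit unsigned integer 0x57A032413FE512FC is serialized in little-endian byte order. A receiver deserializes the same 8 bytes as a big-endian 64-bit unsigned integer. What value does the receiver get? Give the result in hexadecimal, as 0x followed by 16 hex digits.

Stored little-endian, the bytes at ascending addresses are FC 12 E5 3F 41 32 A0 57.
Read back as big-endian, the last byte is least significant, giving 0xFC12E53F4132A057.

0xFC12E53F4132A057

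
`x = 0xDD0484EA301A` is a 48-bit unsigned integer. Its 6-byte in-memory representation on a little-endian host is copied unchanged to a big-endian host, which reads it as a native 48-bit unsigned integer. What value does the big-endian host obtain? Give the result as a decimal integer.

28797395272925

Stored little-endian, the bytes at ascending addresses are 1A 30 EA 84 04 DD.
Read back as big-endian, the last byte is least significant, giving 0x1A30EA8404DD.
0x1A30EA8404DD = 28797395272925.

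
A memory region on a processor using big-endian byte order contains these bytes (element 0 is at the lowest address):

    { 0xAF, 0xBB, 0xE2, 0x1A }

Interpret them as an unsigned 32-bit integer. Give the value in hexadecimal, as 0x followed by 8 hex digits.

Big-endian: lowest address holds the most-significant byte.
The bytes are already most-significant first: 0xAFBBE21A.

0xAFBBE21A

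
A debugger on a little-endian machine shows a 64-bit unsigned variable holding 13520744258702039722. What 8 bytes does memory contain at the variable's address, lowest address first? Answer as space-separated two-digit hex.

AA 5A D6 6E 44 55 A3 BB

13520744258702039722 in hexadecimal, padded to 64 bits, is 0xBBA355446ED65AAA.
Split into bytes (most-significant first): BB A3 55 44 6E D6 5A AA.
Little-endian: lowest address holds the least-significant byte.
So at ascending addresses the bytes are AA 5A D6 6E 44 55 A3 BB.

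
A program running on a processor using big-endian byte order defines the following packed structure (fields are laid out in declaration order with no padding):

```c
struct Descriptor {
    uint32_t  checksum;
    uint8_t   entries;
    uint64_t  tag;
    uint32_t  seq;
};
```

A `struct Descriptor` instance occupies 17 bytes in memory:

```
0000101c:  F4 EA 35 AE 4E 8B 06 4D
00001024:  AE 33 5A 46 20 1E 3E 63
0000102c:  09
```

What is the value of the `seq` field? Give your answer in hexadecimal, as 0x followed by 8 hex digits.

`seq` follows `checksum` (4 B), `entries` (1 B), `tag` (8 B), so it starts at offset 4 + 1 + 8 = 13 and occupies 4 bytes.
Bytes at offsets 13..16: 1E 3E 63 09.
In big-endian order the high byte comes first in memory.
The bytes are already most-significant first: 0x1E3E6309.

0x1E3E6309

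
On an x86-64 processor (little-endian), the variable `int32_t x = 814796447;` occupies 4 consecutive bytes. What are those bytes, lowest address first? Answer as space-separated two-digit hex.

9F CE 90 30

814796447 in hexadecimal, padded to 32 bits, is 0x3090CE9F.
Split into bytes (most-significant first): 30 90 CE 9F.
Little-endian stores the least-significant byte at the lowest address.
So at ascending addresses the bytes are 9F CE 90 30.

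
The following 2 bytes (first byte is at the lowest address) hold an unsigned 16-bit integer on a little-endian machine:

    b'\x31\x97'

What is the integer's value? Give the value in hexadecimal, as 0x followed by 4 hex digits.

0x9731

Little-endian: lowest address holds the least-significant byte.
Reassemble most-significant byte first: 97 31 → 0x9731.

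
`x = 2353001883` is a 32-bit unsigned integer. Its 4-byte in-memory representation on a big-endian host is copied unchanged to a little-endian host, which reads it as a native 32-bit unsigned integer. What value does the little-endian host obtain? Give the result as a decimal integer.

2353001883 in 32-bit hexadecimal is 0x8C3FF59B.
Stored big-endian, the bytes at ascending addresses are 8C 3F F5 9B.
Read back as little-endian, the first byte is least significant, giving 0x9BF53F8C.
0x9BF53F8C = 2616541068.

2616541068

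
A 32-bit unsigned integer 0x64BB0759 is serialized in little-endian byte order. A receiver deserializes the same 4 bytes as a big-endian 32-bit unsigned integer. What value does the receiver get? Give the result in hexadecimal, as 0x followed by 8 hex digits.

Stored little-endian, the bytes at ascending addresses are 59 07 BB 64.
Read back as big-endian, the last byte is least significant, giving 0x5907BB64.

0x5907BB64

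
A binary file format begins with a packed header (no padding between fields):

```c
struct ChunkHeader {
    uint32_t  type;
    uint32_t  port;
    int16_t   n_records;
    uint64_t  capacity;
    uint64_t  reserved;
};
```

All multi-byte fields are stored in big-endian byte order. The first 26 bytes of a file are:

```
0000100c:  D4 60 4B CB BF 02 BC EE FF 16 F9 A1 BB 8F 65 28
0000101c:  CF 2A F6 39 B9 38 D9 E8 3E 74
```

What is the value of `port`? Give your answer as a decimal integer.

`port` follows `type` (4 bytes), so it starts at byte offset 4 and occupies 4 bytes.
Bytes at offsets 4..7: BF 02 BC EE.
In big-endian order the high byte comes first in memory.
The bytes are already most-significant first: 0xBF02BCEE.
0xBF02BCEE = 3204627694.

3204627694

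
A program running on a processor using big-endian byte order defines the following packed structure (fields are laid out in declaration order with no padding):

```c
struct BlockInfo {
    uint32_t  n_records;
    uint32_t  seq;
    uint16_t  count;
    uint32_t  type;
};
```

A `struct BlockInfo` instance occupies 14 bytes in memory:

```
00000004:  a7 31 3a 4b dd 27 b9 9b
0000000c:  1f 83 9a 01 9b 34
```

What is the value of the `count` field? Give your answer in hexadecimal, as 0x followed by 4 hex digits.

0x1F83

`count` follows `n_records` (4 B), `seq` (4 B), so it starts at offset 4 + 4 = 8 and occupies 2 bytes.
Bytes at offsets 8..9: 1F 83.
Big-endian stores the most-significant byte at the lowest address.
The bytes are already most-significant first: 0x1F83.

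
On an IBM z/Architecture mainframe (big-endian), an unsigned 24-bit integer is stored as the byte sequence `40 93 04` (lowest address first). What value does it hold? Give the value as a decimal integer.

4231940

In big-endian order the high byte comes first in memory.
The bytes are already most-significant first: 0x409304.
0x409304 = 4231940.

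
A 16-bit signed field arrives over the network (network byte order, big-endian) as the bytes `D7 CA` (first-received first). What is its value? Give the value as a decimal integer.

Big-endian: lowest address holds the most-significant byte.
The bytes are already most-significant first: 0xD7CA.
Top bit is set, so as a signed 16-bit value this is 0xD7CA − 2^16 = -10294.

-10294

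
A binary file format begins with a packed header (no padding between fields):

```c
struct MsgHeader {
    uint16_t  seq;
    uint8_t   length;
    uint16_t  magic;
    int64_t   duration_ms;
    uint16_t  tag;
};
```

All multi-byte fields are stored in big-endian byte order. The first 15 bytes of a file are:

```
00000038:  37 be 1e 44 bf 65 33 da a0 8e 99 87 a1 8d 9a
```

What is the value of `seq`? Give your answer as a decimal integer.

14270

`seq` is the first field, at byte offset 0, occupying 2 bytes.
Bytes at offsets 0..1: 37 BE.
Big-endian stores the most-significant byte at the lowest address.
The bytes are already most-significant first: 0x37BE.
0x37BE = 14270.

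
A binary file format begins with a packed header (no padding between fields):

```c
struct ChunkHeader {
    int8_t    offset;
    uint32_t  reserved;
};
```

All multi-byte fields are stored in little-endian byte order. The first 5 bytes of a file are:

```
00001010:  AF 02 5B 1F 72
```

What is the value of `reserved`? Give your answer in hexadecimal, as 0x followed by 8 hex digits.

`reserved` follows `offset` (1 byte), so it starts at byte offset 1 and occupies 4 bytes.
Bytes at offsets 1..4: 02 5B 1F 72.
Little-endian: lowest address holds the least-significant byte.
Reassemble most-significant byte first: 72 1F 5B 02 → 0x721F5B02.

0x721F5B02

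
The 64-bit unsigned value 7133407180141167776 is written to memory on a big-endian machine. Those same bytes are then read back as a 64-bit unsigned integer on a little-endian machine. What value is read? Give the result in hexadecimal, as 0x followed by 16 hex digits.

7133407180141167776 in 64-bit hexadecimal is 0x62FEF409328904A0.
Stored big-endian, the bytes at ascending addresses are 62 FE F4 09 32 89 04 A0.
Read back as little-endian, the first byte is least significant, giving 0xA004893209F4FE62.

0xA004893209F4FE62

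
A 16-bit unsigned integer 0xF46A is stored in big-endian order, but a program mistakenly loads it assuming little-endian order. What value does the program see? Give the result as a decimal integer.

27380

Stored big-endian, the bytes at ascending addresses are F4 6A.
Read back as little-endian, the first byte is least significant, giving 0x6AF4.
0x6AF4 = 27380.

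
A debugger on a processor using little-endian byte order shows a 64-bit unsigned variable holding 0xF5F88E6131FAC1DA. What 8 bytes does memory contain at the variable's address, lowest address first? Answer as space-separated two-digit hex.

Split into bytes (most-significant first): F5 F8 8E 61 31 FA C1 DA.
Little-endian stores the least-significant byte at the lowest address.
So at ascending addresses the bytes are DA C1 FA 31 61 8E F8 F5.

DA C1 FA 31 61 8E F8 F5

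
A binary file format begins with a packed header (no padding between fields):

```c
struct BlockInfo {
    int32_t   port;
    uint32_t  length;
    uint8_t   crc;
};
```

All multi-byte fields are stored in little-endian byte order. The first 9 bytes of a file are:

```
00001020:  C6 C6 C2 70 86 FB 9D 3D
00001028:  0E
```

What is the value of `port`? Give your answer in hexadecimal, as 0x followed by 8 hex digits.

`port` is the first field, at byte offset 0, occupying 4 bytes.
Bytes at offsets 0..3: C6 C6 C2 70.
Little-endian: lowest address holds the least-significant byte.
Reassemble most-significant byte first: 70 C2 C6 C6 → 0x70C2C6C6.

0x70C2C6C6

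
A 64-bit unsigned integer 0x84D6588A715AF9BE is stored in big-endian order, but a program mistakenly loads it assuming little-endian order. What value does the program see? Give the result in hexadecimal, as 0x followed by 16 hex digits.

Stored big-endian, the bytes at ascending addresses are 84 D6 58 8A 71 5A F9 BE.
Read back as little-endian, the first byte is least significant, giving 0xBEF95A718A58D684.

0xBEF95A718A58D684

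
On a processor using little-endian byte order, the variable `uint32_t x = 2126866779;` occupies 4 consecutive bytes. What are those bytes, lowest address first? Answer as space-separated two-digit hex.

2126866779 in hexadecimal, padded to 32 bits, is 0x7EC5695B.
Split into bytes (most-significant first): 7E C5 69 5B.
Little-endian: lowest address holds the least-significant byte.
So at ascending addresses the bytes are 5B 69 C5 7E.

5B 69 C5 7E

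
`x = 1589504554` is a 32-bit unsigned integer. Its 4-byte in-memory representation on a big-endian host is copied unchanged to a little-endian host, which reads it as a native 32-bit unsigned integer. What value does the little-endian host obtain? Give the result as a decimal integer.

720026974

1589504554 in 32-bit hexadecimal is 0x5EBDEA2A.
Stored big-endian, the bytes at ascending addresses are 5E BD EA 2A.
Read back as little-endian, the first byte is least significant, giving 0x2AEABD5E.
0x2AEABD5E = 720026974.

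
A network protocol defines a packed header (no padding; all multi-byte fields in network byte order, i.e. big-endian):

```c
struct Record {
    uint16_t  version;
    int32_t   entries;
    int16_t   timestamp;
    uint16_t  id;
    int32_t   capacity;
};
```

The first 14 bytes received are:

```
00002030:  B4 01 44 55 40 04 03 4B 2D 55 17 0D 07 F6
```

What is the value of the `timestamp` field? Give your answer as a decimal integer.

843

`timestamp` follows `version` (2 B), `entries` (4 B), so it starts at offset 2 + 4 = 6 and occupies 2 bytes.
Bytes at offsets 6..7: 03 4B.
Big-endian stores the most-significant byte at the lowest address.
The bytes are already most-significant first: 0x034B.
0x034B = 843.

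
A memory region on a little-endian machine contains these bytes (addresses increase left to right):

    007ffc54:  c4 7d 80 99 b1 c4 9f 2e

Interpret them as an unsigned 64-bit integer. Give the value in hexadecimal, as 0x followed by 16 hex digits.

0x2E9FC4B199807DC4

Little-endian: lowest address holds the least-significant byte.
Reassemble most-significant byte first: 2E 9F C4 B1 99 80 7D C4 → 0x2E9FC4B199807DC4.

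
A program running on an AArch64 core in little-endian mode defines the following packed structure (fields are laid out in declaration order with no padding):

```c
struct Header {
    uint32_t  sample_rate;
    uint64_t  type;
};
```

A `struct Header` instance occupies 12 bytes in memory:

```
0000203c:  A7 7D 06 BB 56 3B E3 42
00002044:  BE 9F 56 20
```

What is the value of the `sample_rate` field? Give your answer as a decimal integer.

3137764775

`sample_rate` is the first field, at byte offset 0, occupying 4 bytes.
Bytes at offsets 0..3: A7 7D 06 BB.
In little-endian order the low byte comes first in memory.
Reassemble most-significant byte first: BB 06 7D A7 → 0xBB067DA7.
0xBB067DA7 = 3137764775.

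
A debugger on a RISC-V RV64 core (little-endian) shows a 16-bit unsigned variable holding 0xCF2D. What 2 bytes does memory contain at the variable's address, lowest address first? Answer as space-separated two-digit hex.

2D CF

Split into bytes (most-significant first): CF 2D.
In little-endian order the low byte comes first in memory.
So at ascending addresses the bytes are 2D CF.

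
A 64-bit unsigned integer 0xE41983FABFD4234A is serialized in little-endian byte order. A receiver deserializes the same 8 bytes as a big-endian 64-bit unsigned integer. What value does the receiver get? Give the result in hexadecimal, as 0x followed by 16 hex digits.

Stored little-endian, the bytes at ascending addresses are 4A 23 D4 BF FA 83 19 E4.
Read back as big-endian, the last byte is least significant, giving 0x4A23D4BFFA8319E4.

0x4A23D4BFFA8319E4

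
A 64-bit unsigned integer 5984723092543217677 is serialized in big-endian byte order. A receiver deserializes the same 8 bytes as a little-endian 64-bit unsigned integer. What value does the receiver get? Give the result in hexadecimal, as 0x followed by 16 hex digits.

0x0DA01DBAF1010E53

5984723092543217677 in 64-bit hexadecimal is 0x530E01F1BA1DA00D.
Stored big-endian, the bytes at ascending addresses are 53 0E 01 F1 BA 1D A0 0D.
Read back as little-endian, the first byte is least significant, giving 0x0DA01DBAF1010E53.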